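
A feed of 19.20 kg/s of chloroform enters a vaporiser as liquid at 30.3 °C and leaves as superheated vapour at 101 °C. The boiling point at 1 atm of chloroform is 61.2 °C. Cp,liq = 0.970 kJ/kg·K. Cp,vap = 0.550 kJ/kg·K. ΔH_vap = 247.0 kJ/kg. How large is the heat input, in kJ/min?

Q = 344000 kJ/min

liquid 30.3→61.2 °C: 29.973 kJ/kg
vaporisation at 61.2 °C: 247 kJ/kg
vapour 61.2→101 °C: 21.89 kJ/kg
Δh = 29.973 + 247 + 21.89 = 298.86 kJ/kg
Q = ṁ·Δh = 19.20 kg/s × 298.86 kJ/kg = 5738.2 kJ/s
|Q| = 5738.2 kW = 344290 kJ/min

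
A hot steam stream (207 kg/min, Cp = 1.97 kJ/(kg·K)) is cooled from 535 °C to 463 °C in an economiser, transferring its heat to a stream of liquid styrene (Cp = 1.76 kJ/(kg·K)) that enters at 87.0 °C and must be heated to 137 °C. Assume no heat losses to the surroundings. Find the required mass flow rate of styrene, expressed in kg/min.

Heat released by hot stream: Q = 207 × 1.97 × (535 − 463) = 29361 kJ/min
Energy balance on cold side (adiabatic exchanger): Q = ṁ_c·Cp_c·(T_c,out − T_c,in)
ṁ_c = 29361 / [1.76 × (137 − 87.0)] = 333.65 kg/min

ṁ_c = 334 kg/min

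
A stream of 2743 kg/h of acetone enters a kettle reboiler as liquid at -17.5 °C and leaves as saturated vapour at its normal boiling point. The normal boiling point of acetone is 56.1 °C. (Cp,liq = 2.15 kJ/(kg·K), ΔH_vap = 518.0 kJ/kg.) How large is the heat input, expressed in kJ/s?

Q = 515 kJ/s

liquid -17.5→56.1 °C: 158.24 kJ/kg
vaporisation at 56.1 °C: 518 kJ/kg
Δh = 158.24 + 518 = 676.24 kJ/kg
Q = ṁ·Δh = 2743 kg/h × 676.24 kJ/kg = 1.8549e+06 kJ/h
|Q| = 515.26 kW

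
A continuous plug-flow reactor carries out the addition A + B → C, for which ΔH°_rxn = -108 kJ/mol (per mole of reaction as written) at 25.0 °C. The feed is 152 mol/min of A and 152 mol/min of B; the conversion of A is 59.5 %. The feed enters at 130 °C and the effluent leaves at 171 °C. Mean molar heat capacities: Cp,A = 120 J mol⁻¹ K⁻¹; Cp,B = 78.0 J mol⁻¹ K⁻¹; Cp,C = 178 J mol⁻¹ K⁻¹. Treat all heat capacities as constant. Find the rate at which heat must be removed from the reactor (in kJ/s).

Q_out = 147 kJ/s

Extent of reaction ξ = 0.595 × 152 = 90.44 mol/min
Reaction term: ξ·ΔH°_rxn = 90.44 × -108 = -9767.5 kJ/min
Sensible, feed 130→25 °C: -3160.1 kJ/min
Outlet flows (mol/min): A 61.56, B 61.56, C 90.44
Sensible, products 25→171 °C: 4129.9 kJ/min
Q = ΔH = -8797.7 kJ/min = -146.63 kW
Heat removed = 146.63 kJ/s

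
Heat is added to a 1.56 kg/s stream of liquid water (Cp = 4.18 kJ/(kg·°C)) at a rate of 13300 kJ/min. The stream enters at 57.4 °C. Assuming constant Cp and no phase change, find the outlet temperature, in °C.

T_out = 91.4 °C

Q = 13300 kJ/min = 221.67 kJ/s
ΔT = Q/(ṁ·Cp) = 221.67/(1.56×4.18) = 33.994 K
T_out = 57.4 + 33.994 = 91.394 °C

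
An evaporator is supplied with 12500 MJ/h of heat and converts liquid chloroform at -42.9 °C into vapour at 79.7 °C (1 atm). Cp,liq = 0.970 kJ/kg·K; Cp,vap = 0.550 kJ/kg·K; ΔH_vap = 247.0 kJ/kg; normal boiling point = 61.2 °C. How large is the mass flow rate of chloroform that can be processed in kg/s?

Δh = 0.970×(61.2−-42.9) + 247.0 + 0.550×(79.7−61.2) = 358.15 kJ/kg
Q = 12500 MJ/h = 3472.2 kJ/s = 3472.2 kJ/s
ṁ = Q/Δh = 3472.2 / 358.15 = 9.6948 kg/s

ṁ = 9.69 kg/s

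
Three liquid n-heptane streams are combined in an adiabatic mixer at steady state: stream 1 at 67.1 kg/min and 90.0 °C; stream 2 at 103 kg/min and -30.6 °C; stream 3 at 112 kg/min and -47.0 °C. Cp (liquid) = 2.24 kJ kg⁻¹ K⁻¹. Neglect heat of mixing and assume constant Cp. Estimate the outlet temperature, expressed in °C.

T_out = -8.43 °C

No heat crosses the boundary, so H_out = H_in.
Σ ṁᵢCp,ᵢTᵢ = 67.1×2.24×90.0 + 103×2.24×-30.6 + 112×2.24×-47.0 = -5324
Σ ṁᵢCp,ᵢ = 67.1×2.24 + 103×2.24 + 112×2.24 = 631.9
T_out = -5324 / 631.9 = -8.4254 °C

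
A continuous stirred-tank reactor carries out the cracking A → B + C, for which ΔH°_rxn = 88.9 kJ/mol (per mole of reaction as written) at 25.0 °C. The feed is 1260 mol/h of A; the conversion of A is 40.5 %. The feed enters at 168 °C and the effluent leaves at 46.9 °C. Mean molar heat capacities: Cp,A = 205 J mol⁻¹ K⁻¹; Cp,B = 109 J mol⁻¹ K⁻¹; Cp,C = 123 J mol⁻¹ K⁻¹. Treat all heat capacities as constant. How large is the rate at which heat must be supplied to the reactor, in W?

Q_in = 4000 W

Extent of reaction ξ = 0.405 × 1260 = 510.3 mol/h
Reaction term: ξ·ΔH°_rxn = 510.3 × 88.9 = 45366 kJ/h
Sensible, feed 168→25 °C: -36937 kJ/h
Outlet flows (mol/h): A 749.7, B 510.3, C 510.3
Sensible, products 25→46.9 °C: 5958.5 kJ/h
Q = ΔH = 14387 kJ/h = 3.9965 kW
Heat supplied = 3996.5 W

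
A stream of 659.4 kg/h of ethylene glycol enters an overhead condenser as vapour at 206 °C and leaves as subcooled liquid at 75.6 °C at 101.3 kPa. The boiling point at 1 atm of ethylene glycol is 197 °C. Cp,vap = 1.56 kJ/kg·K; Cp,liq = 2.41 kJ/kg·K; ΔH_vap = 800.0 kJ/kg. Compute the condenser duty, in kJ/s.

Q_c = 203 kJ/s

vapour 206→197 °C: -14.04 kJ/kg
condensation at 197 °C: -800 kJ/kg
liquid 197→75.6 °C: -292.57 kJ/kg
Δh = -14.04 + -800 + -292.57 = -1106.6 kJ/kg
Q = ṁ·Δh = 659.4 kg/h × -1106.6 kJ/kg = -729700 kJ/h
|Q| = 202.69 kW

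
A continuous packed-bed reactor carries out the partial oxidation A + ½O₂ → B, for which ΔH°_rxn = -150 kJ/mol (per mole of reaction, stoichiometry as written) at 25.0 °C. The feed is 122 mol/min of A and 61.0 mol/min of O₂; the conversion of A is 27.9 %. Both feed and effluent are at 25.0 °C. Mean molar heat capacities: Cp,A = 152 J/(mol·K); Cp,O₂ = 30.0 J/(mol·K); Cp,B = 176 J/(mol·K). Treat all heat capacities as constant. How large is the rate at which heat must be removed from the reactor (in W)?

Q_out = 85100 W

Extent of reaction ξ = 0.279 × 122 = 34.038 mol/min
Reaction term: ξ·ΔH°_rxn = 34.038 × -150 = -5105.7 kJ/min
Q = ΔH = -5105.7 kJ/min = -85.095 kW
Heat removed = 85095 W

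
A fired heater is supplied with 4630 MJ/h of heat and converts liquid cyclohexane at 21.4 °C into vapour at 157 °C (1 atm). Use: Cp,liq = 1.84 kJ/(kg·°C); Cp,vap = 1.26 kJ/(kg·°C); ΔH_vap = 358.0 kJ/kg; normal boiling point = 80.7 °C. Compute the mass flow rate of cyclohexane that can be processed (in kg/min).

Δh = 1.84×(80.7−21.4) + 358.0 + 1.26×(157−80.7) = 563.25 kJ/kg
Q = 4630 MJ/h = 1286.1 kJ/s = 77167 kJ/min
ṁ = Q/Δh = 77167 / 563.25 = 137 kg/min

ṁ = 137 kg/min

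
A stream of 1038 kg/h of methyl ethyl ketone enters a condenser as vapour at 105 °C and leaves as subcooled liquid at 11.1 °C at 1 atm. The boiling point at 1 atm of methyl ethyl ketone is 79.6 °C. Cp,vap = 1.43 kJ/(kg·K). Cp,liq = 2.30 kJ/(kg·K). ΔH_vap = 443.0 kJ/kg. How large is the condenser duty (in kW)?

vapour 105→79.6 °C: -36.322 kJ/kg
condensation at 79.6 °C: -443 kJ/kg
liquid 79.6→11.1 °C: -157.55 kJ/kg
Δh = -36.322 + -443 + -157.55 = -636.87 kJ/kg
Q = ṁ·Δh = 1038 kg/h × -636.87 kJ/kg = -661070 kJ/h
|Q| = 183.63 kW

Q_c = 184 kW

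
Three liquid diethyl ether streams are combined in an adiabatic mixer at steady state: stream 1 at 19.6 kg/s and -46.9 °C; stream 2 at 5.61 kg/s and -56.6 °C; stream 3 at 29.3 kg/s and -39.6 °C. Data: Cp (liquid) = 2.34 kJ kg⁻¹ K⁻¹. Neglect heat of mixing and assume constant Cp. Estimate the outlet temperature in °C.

T_out = -44.0 °C

Adiabatic, steady state ⇒ Σ ṁᵢCp,ᵢ(T_out − Tᵢ) = 0
T_out = Σ ṁᵢCp,ᵢTᵢ / Σ ṁᵢCp,ᵢ
      = -5609.1 / 127.55 = -43.974 °C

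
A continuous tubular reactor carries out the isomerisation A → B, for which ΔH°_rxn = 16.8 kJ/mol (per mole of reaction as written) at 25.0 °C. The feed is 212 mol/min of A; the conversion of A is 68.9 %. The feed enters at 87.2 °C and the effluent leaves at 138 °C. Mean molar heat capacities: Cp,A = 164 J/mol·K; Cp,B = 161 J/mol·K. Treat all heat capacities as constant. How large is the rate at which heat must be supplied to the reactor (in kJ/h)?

Q_in = 250000 kJ/h

Extent of reaction ξ = 0.689 × 212 = 146.07 mol/min
Reaction term: ξ·ΔH°_rxn = 146.07 × 16.8 = 2453.9 kJ/min
Sensible, feed 87.2→25 °C: -2162.6 kJ/min
Outlet flows (mol/min): A 65.932, B 146.07
Sensible, products 25→138 °C: 3879.3 kJ/min
Q = ΔH = 4170.6 kJ/min = 69.511 kW
Heat supplied = 250240 kJ/h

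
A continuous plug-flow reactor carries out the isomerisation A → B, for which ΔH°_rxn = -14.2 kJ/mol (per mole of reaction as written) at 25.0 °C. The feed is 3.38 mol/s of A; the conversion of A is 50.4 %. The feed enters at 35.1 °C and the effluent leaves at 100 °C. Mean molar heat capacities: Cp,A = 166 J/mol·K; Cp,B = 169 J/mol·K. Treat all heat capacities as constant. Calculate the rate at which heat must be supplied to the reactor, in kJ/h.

Q_in = 45400 kJ/h

Extent of reaction ξ = 0.504 × 3.38 = 1.7035 mol/s
Reaction term: ξ·ΔH°_rxn = 1.7035 × -14.2 = -24.19 kJ/s
Sensible, feed 35.1→25 °C: -5.6669 kJ/s
Outlet flows (mol/s): A 1.6765, B 1.7035
Sensible, products 25→100 °C: 42.464 kJ/s
Q = ΔH = 12.607 kJ/s = 12.607 kW
Heat supplied = 45387 kJ/h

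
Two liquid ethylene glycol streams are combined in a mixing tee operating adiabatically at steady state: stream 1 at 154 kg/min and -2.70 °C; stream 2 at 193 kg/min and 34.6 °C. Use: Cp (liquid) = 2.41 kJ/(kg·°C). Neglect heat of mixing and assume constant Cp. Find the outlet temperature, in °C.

T_out = 18.0 °C

Energy balance with Q = 0: Σ ṁᵢCp,ᵢ(T_out − Tᵢ) = 0
Σ ṁᵢCp,ᵢTᵢ = 154×2.41×-2.70 + 193×2.41×34.6 = 15091
Σ ṁᵢCp,ᵢ = 154×2.41 + 193×2.41 = 836.27
T_out = 15091 / 836.27 = 18.046 °C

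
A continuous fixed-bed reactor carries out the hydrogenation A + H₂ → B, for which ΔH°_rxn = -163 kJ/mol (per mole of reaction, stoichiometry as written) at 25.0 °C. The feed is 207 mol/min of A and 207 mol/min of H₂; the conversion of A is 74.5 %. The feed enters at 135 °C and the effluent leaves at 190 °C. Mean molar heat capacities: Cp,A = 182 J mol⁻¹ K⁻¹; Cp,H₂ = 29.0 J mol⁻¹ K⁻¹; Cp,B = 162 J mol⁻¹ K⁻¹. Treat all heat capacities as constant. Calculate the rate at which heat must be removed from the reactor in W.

Q_out = 400000 W

Extent of reaction ξ = 0.745 × 207 = 154.22 mol/min
Reaction term: ξ·ΔH°_rxn = 154.22 × -163 = -25137 kJ/min
Sensible, feed 135→25 °C: -4804.5 kJ/min
Outlet flows (mol/min): A 52.785, H₂ 52.785, B 154.22
Sensible, products 25→190 °C: 5959.9 kJ/min
Q = ΔH = -23982 kJ/min = -399.69 kW
Heat removed = 399690 W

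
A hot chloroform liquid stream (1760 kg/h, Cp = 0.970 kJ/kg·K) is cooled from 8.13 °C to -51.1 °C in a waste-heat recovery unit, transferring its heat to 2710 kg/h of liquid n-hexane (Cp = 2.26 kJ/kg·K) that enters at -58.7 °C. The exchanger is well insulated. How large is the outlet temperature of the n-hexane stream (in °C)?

T_c,out = -42.2 °C

Heat released by hot stream: Q = 1760 × 0.970 × (8.13 − -51.1) = 101120 kJ/h
Energy balance on cold side (adiabatic exchanger): Q = ṁ_c·Cp_c·(T_c,out − T_c,in)
T_c,out = -58.7 + 101120/(2710 × 2.26) = -42.19 °C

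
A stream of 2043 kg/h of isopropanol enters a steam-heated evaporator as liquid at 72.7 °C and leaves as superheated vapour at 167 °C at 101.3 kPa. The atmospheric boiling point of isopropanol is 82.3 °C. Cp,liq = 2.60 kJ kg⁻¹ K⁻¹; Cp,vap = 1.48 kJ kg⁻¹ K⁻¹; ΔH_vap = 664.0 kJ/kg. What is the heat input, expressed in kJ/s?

Q = 462 kJ/s

liquid 72.7→82.3 °C: 24.96 kJ/kg
vaporisation at 82.3 °C: 664 kJ/kg
vapour 82.3→167 °C: 125.36 kJ/kg
Δh = 24.96 + 664 + 125.36 = 814.32 kJ/kg
Q = ṁ·Δh = 2043 kg/h × 814.32 kJ/kg = 1.6636e+06 kJ/h
|Q| = 462.12 kW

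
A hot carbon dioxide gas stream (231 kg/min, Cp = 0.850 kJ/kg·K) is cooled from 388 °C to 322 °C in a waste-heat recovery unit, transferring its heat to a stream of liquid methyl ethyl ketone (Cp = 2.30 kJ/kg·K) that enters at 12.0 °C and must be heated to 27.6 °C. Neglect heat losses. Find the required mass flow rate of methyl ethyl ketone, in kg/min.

Heat released by hot stream: Q = 231 × 0.850 × (388 − 322) = 12959 kJ/min
Energy balance on cold side (adiabatic exchanger): Q = ṁ_c·Cp_c·(T_c,out − T_c,in)
ṁ_c = 12959 / [2.30 × (27.6 − 12.0)] = 361.18 kg/min

ṁ_c = 361 kg/min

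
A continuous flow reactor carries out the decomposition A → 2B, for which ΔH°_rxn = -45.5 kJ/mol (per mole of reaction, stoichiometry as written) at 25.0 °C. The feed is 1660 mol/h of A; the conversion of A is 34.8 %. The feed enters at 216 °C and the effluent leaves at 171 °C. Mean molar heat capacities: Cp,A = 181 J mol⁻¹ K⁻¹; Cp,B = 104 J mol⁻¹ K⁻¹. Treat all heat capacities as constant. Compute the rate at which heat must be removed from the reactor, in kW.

Q_out = 10.4 kW

Extent of reaction ξ = 0.348 × 1660 = 577.68 mol/h
Reaction term: ξ·ΔH°_rxn = 577.68 × -45.5 = -26284 kJ/h
Sensible, feed 216→25 °C: -57388 kJ/h
Outlet flows (mol/h): A 1082.3, B 1155.4
Sensible, products 25→171 °C: 46144 kJ/h
Q = ΔH = -37528 kJ/h = -10.424 kW
Heat removed = 10.424 kW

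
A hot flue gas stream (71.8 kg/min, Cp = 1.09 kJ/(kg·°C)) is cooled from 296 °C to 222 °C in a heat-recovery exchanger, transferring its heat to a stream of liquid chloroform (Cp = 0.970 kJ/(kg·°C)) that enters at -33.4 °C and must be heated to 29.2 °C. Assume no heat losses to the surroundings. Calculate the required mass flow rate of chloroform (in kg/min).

ṁ_c = 95.4 kg/min

Heat released by hot stream: Q = 71.8 × 1.09 × (296 − 222) = 5791.4 kJ/min
Energy balance on cold side (adiabatic exchanger): Q = ṁ_c·Cp_c·(T_c,out − T_c,in)
ṁ_c = 5791.4 / [0.970 × (29.2 − -33.4)] = 95.375 kg/min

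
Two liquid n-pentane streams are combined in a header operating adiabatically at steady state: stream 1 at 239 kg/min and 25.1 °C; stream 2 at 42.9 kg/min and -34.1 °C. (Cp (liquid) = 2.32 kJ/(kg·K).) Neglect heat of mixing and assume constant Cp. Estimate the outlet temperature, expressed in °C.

T_out = 16.1 °C

Adiabatic, steady state ⇒ Σ ṁᵢCp,ᵢ(T_out − Tᵢ) = 0
Σ ṁᵢCp,ᵢTᵢ = 239×2.32×25.1 + 42.9×2.32×-34.1 = 10524
Σ ṁᵢCp,ᵢ = 239×2.32 + 42.9×2.32 = 654.01
T_out = 10524 / 654.01 = 16.091 °C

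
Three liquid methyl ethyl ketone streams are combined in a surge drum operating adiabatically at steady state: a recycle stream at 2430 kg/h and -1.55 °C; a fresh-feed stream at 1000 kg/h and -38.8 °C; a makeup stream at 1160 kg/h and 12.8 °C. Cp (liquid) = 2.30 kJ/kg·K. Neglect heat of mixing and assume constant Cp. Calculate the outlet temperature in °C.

T_out = -6.04 °C

Energy balance with Q = 0: Σ ṁᵢCp,ᵢ(T_out − Tᵢ) = 0
T_out = Σ ṁᵢCp,ᵢTᵢ / Σ ṁᵢCp,ᵢ
      = -63753 / 10557 = -6.0389 °C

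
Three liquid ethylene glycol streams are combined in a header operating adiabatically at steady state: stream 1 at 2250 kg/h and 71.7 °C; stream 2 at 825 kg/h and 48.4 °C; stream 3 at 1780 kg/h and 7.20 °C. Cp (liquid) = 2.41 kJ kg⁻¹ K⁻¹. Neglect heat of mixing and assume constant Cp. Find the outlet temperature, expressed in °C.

T_out = 44.1 °C

Adiabatic, steady state ⇒ Σ ṁᵢCp,ᵢ(T_out − Tᵢ) = 0
Σ ṁᵢCp,ᵢTᵢ = 2250×2.41×71.7 + 825×2.41×48.4 + 1780×2.41×7.20 = 515910
Σ ṁᵢCp,ᵢ = 2250×2.41 + 825×2.41 + 1780×2.41 = 11701
T_out = 515910 / 11701 = 44.093 °C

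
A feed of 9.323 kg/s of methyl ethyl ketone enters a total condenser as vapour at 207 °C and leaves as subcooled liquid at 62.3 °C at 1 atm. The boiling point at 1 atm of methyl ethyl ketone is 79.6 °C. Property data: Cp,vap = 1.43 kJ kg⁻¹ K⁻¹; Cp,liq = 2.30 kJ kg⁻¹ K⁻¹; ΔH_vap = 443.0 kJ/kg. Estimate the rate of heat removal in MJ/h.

Q_c = 22300 MJ/h

vapour 207→79.6 °C: -182.18 kJ/kg
condensation at 79.6 °C: -443 kJ/kg
liquid 79.6→62.3 °C: -39.79 kJ/kg
Δh = -182.18 + -443 + -39.79 = -664.97 kJ/kg
Q = ṁ·Δh = 9.323 kg/s × -664.97 kJ/kg = -6199.5 kJ/s
|Q| = 6199.5 kW = 22318 MJ/h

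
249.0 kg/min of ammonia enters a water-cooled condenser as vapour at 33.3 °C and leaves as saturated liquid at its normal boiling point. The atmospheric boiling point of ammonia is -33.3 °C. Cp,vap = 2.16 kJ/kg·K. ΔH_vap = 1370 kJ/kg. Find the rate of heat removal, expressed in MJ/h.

Q_c = 22600 MJ/h

vapour 33.3→-33.3 °C: -143.86 kJ/kg
condensation at -33.3 °C: -1370 kJ/kg
Δh = -143.86 + -1370 = -1513.9 kJ/kg
Q = ṁ·Δh = 249.0 kg/min × -1513.9 kJ/kg = -376950 kJ/min
|Q| = 6282.5 kW = 22617 MJ/h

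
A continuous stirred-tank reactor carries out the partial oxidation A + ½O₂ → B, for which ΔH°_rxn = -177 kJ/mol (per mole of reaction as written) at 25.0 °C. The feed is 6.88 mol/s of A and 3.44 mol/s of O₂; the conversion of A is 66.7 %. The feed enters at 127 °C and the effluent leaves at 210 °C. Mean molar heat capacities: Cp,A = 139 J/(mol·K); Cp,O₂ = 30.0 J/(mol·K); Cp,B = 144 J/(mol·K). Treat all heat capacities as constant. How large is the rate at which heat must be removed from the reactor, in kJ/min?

Extent of reaction ξ = 0.667 × 6.88 = 4.589 mol/s
Reaction term: ξ·ΔH°_rxn = 4.589 × -177 = -812.25 kJ/s
Sensible, feed 127→25 °C: -108.07 kJ/s
Outlet flows (mol/s): A 2.291, O₂ 1.1455, B 4.589
Sensible, products 25→210 °C: 187.52 kJ/s
Q = ΔH = -732.8 kJ/s = -732.8 kW
Heat removed = 43968 kJ/min

Q_out = 44000 kJ/min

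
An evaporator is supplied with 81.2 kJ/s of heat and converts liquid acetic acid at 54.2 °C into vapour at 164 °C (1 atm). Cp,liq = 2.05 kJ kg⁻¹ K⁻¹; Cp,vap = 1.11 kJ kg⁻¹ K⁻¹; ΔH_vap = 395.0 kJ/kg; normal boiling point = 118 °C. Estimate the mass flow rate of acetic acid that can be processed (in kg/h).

Δh = 2.05×(118−54.2) + 395.0 + 1.11×(164−118) = 576.85 kJ/kg
Q = 81.2 kJ/s = 81.2 kJ/s = 292320 kJ/h
ṁ = Q/Δh = 292320 / 576.85 = 506.75 kg/h

ṁ = 507 kg/h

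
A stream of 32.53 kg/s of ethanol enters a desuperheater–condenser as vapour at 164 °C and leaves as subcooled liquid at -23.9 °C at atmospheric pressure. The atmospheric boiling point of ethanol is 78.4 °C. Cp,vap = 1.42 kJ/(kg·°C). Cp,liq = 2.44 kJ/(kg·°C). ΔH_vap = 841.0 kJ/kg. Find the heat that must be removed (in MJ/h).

Q_c = 142000 MJ/h

vapour 164→78.4 °C: -121.55 kJ/kg
condensation at 78.4 °C: -841 kJ/kg
liquid 78.4→-23.9 °C: -249.61 kJ/kg
Δh = -121.55 + -841 + -249.61 = -1212.2 kJ/kg
Q = ṁ·Δh = 32.53 kg/s × -1212.2 kJ/kg = -39432 kJ/s
|Q| = 39432 kW = 141950 MJ/h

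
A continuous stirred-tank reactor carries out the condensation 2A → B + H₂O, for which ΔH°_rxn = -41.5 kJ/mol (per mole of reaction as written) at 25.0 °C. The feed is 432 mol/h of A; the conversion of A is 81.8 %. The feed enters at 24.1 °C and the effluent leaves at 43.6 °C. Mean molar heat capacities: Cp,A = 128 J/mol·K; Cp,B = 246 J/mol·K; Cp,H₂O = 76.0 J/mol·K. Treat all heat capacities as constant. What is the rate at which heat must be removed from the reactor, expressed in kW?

Extent of reaction ξ = 0.818 × 432 / 2 = 176.69 mol/h
Reaction term: ξ·ΔH°_rxn = 176.69 × -41.5 = -7332.6 kJ/h
Sensible, feed 24.1→25 °C: 49.766 kJ/h
Outlet flows (mol/h): A 78.624, B 176.69, H₂O 176.69
Sensible, products 25→43.6 °C: 1245.4 kJ/h
Q = ΔH = -6037.4 kJ/h = -1.677 kW
Heat removed = 1.677 kW

Q_out = 1.68 kW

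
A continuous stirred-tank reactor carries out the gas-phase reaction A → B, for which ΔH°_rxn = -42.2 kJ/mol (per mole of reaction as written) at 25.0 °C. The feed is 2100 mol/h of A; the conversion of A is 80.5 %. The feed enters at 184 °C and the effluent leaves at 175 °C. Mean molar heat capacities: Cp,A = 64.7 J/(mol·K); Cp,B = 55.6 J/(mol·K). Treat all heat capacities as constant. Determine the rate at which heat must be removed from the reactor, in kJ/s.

Q_out = 20.8 kJ/s

Extent of reaction ξ = 0.805 × 2100 = 1690.5 mol/h
Reaction term: ξ·ΔH°_rxn = 1690.5 × -42.2 = -71339 kJ/h
Sensible, feed 184→25 °C: -21603 kJ/h
Outlet flows (mol/h): A 409.5, B 1690.5
Sensible, products 25→175 °C: 18073 kJ/h
Q = ΔH = -74869 kJ/h = -20.797 kW
Heat removed = 20.797 kJ/s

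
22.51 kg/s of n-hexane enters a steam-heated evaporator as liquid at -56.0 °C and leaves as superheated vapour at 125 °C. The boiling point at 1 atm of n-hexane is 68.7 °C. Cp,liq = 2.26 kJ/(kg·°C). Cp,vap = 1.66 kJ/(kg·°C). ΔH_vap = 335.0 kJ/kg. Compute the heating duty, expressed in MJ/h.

Q = 57600 MJ/h

liquid -56.0→68.7 °C: 281.82 kJ/kg
vaporisation at 68.7 °C: 335 kJ/kg
vapour 68.7→125 °C: 93.458 kJ/kg
Δh = 281.82 + 335 + 93.458 = 710.28 kJ/kg
Q = ṁ·Δh = 22.51 kg/s × 710.28 kJ/kg = 15988 kJ/s
|Q| = 15988 kW = 57558 MJ/h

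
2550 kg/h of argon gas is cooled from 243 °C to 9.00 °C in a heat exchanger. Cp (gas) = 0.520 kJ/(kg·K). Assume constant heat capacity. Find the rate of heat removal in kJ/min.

Q_c = 5170 kJ/min

Q = ṁ·Cp·ΔT = 2550 × 0.520 × (9.00 − 243) = -310280 kJ/h
Converting: 310280 / 3600 s = 86.19 kW
Cooling duty = 5171.4 kJ/min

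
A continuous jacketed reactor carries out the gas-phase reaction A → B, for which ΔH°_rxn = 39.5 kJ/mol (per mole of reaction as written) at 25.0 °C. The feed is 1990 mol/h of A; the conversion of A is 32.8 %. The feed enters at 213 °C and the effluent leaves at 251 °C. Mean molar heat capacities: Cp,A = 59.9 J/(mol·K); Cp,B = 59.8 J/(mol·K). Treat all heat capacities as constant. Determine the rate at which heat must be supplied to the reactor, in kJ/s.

Extent of reaction ξ = 0.328 × 1990 = 652.72 mol/h
Reaction term: ξ·ΔH°_rxn = 652.72 × 39.5 = 25782 kJ/h
Sensible, feed 213→25 °C: -22410 kJ/h
Outlet flows (mol/h): A 1337.3, B 652.72
Sensible, products 25→251 °C: 26925 kJ/h
Q = ΔH = 30297 kJ/h = 8.4159 kW
Heat supplied = 8.4159 kJ/s

Q_in = 8.42 kJ/s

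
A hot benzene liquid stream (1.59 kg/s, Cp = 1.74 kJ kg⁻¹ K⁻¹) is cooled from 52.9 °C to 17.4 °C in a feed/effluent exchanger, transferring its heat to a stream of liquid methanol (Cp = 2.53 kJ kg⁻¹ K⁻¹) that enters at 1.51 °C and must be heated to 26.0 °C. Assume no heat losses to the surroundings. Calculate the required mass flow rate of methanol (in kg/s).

ṁ_c = 1.59 kg/s

Heat released by hot stream: Q = 1.59 × 1.74 × (52.9 − 17.4) = 98.214 kJ/s
Energy balance on cold side (adiabatic exchanger): Q = ṁ_c·Cp_c·(T_c,out − T_c,in)
ṁ_c = 98.214 / [2.53 × (26.0 − 1.51)] = 1.5851 kg/s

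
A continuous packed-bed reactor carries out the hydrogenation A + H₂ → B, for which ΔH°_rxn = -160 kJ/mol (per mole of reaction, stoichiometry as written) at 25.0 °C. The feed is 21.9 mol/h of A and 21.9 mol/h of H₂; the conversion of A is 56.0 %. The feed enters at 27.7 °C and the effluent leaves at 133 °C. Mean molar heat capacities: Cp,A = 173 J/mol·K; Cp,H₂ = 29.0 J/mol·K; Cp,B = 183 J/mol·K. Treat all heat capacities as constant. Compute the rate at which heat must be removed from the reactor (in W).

Q_out = 423 W

Extent of reaction ξ = 0.560 × 21.9 = 12.264 mol/h
Reaction term: ξ·ΔH°_rxn = 12.264 × -160 = -1962.2 kJ/h
Sensible, feed 27.7→25 °C: -11.944 kJ/h
Outlet flows (mol/h): A 9.636, H₂ 9.636, B 12.264
Sensible, products 25→133 °C: 452.6 kJ/h
Q = ΔH = -1521.6 kJ/h = -0.42266 kW
Heat removed = 422.66 W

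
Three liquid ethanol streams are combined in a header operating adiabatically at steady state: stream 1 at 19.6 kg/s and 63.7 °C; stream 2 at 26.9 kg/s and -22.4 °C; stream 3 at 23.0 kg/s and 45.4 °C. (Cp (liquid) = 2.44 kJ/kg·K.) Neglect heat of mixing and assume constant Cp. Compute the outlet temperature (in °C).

No heat crosses the boundary, so H_out = H_in.
Σ ṁᵢCp,ᵢTᵢ = 19.6×2.44×63.7 + 26.9×2.44×-22.4 + 23.0×2.44×45.4 = 4124
Σ ṁᵢCp,ᵢ = 19.6×2.44 + 26.9×2.44 + 23.0×2.44 = 169.58
T_out = 4124 / 169.58 = 24.319 °C

T_out = 24.3 °C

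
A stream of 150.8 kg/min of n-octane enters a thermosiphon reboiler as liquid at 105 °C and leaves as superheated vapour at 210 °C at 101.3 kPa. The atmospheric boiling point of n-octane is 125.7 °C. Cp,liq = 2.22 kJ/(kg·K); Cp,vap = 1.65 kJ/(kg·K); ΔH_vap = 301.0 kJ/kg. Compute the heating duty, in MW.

liquid 105→125.7 °C: 45.954 kJ/kg
vaporisation at 125.7 °C: 301 kJ/kg
vapour 125.7→210 °C: 139.09 kJ/kg
Δh = 45.954 + 301 + 139.09 = 486.05 kJ/kg
Q = ṁ·Δh = 150.8 kg/min × 486.05 kJ/kg = 73296 kJ/min
|Q| = 1221.6 kW = 1.2216 MW

Q = 1.22 MW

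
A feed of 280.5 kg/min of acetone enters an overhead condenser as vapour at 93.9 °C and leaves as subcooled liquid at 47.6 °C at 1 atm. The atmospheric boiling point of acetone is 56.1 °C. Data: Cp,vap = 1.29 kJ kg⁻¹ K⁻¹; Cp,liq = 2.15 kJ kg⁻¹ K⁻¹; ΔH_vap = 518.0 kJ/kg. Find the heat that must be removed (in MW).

Q_c = 2.74 MW

vapour 93.9→56.1 °C: -48.762 kJ/kg
condensation at 56.1 °C: -518 kJ/kg
liquid 56.1→47.6 °C: -18.275 kJ/kg
Δh = -48.762 + -518 + -18.275 = -585.04 kJ/kg
Q = ṁ·Δh = 280.5 kg/min × -585.04 kJ/kg = -164100 kJ/min
|Q| = 2735 kW = 2.735 MW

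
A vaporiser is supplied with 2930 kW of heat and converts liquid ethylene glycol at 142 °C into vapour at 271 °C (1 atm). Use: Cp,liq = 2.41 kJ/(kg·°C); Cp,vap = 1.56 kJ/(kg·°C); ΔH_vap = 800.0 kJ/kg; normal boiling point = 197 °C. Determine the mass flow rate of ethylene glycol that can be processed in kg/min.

Δh = 2.41×(197−142) + 800.0 + 1.56×(271−197) = 1048 kJ/kg
Q = 2930 kW = 2930 kJ/s = 175800 kJ/min
ṁ = Q/Δh = 175800 / 1048 = 167.75 kg/min

ṁ = 168 kg/min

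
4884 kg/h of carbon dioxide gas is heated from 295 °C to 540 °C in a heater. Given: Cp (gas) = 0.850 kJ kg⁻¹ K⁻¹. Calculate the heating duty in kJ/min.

Q = ṁ·Cp·ΔT = 4884 × 0.850 × (540 − 295) = 1.0171e+06 kJ/h
Converting: 1.0171e+06 / 3600 s = 282.53 kW
Heating duty = 16952 kJ/min

Q = 17000 kJ/min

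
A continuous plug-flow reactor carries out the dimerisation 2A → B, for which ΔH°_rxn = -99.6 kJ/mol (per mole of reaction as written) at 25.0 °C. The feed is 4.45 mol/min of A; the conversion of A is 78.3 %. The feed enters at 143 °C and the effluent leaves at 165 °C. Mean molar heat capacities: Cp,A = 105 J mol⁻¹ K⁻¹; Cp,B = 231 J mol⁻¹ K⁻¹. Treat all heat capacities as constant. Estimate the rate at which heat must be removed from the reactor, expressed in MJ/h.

Extent of reaction ξ = 0.783 × 4.45 / 2 = 1.7422 mol/min
Reaction term: ξ·ΔH°_rxn = 1.7422 × -99.6 = -173.52 kJ/min
Sensible, feed 143→25 °C: -55.136 kJ/min
Outlet flows (mol/min): A 0.96565, B 1.7422
Sensible, products 25→165 °C: 70.537 kJ/min
Q = ΔH = -158.12 kJ/min = -2.6353 kW
Heat removed = 9.4871 MJ/h

Q_out = 9.49 MJ/h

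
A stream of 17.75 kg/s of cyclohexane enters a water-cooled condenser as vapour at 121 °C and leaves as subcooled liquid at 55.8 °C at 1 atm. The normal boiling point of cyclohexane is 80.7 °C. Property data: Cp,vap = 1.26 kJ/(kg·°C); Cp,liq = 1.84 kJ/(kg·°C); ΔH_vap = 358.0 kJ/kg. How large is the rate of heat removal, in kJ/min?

vapour 121→80.7 °C: -50.778 kJ/kg
condensation at 80.7 °C: -358 kJ/kg
liquid 80.7→55.8 °C: -45.816 kJ/kg
Δh = -50.778 + -358 + -45.816 = -454.59 kJ/kg
Q = ṁ·Δh = 17.75 kg/s × -454.59 kJ/kg = -8069 kJ/s
|Q| = 8069 kW = 484140 kJ/min

Q_c = 484000 kJ/min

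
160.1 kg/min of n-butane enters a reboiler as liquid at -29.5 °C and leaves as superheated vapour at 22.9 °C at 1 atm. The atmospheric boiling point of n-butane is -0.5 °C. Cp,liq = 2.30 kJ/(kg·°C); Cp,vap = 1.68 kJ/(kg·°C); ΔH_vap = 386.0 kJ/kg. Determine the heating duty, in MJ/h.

Q = 4730 MJ/h

liquid -29.5→-0.5 °C: 66.7 kJ/kg
vaporisation at -0.5 °C: 386 kJ/kg
vapour -0.5→22.9 °C: 39.312 kJ/kg
Δh = 66.7 + 386 + 39.312 = 492.01 kJ/kg
Q = ṁ·Δh = 160.1 kg/min × 492.01 kJ/kg = 78771 kJ/min
|Q| = 1312.9 kW = 4726.3 MJ/h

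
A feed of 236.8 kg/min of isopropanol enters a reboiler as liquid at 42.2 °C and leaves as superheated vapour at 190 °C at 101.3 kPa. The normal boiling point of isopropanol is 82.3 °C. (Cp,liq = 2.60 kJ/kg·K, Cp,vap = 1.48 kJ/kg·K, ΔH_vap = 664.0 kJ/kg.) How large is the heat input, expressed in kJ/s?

liquid 42.2→82.3 °C: 104.26 kJ/kg
vaporisation at 82.3 °C: 664 kJ/kg
vapour 82.3→190 °C: 159.4 kJ/kg
Δh = 104.26 + 664 + 159.4 = 927.66 kJ/kg
Q = ṁ·Δh = 236.8 kg/min × 927.66 kJ/kg = 219670 kJ/min
|Q| = 3661.1 kW

Q = 3660 kJ/s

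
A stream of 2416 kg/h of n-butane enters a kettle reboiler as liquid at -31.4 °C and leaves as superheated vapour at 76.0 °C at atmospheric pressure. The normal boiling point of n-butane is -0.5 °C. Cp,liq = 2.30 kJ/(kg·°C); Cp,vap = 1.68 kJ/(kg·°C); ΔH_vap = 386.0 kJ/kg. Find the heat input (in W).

liquid -31.4→-0.5 °C: 71.07 kJ/kg
vaporisation at -0.5 °C: 386 kJ/kg
vapour -0.5→76.0 °C: 128.52 kJ/kg
Δh = 71.07 + 386 + 128.52 = 585.59 kJ/kg
Q = ṁ·Δh = 2416 kg/h × 585.59 kJ/kg = 1.4148e+06 kJ/h
|Q| = 393 kW = 393000 W

Q = 393000 W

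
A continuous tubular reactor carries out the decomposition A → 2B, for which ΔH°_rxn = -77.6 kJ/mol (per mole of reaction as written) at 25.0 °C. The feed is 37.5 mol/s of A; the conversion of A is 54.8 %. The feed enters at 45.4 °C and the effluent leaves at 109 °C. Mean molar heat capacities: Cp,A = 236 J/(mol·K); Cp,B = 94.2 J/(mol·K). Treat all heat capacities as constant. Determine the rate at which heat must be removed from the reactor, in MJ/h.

Extent of reaction ξ = 0.548 × 37.5 = 20.55 mol/s
Reaction term: ξ·ΔH°_rxn = 20.55 × -77.6 = -1594.7 kJ/s
Sensible, feed 45.4→25 °C: -180.54 kJ/s
Outlet flows (mol/s): A 16.95, B 41.1
Sensible, products 25→109 °C: 661.23 kJ/s
Q = ΔH = -1114 kJ/s = -1114 kW
Heat removed = 4010.4 MJ/h

Q_out = 4010 MJ/h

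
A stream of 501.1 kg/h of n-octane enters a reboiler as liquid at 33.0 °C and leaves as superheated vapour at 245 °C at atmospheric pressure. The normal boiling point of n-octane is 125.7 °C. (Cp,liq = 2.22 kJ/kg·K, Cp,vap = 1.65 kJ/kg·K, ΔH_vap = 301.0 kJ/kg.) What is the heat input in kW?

liquid 33.0→125.7 °C: 205.79 kJ/kg
vaporisation at 125.7 °C: 301 kJ/kg
vapour 125.7→245 °C: 196.84 kJ/kg
Δh = 205.79 + 301 + 196.84 = 703.64 kJ/kg
Q = ṁ·Δh = 501.1 kg/h × 703.64 kJ/kg = 352590 kJ/h
|Q| = 97.943 kW

Q = 97.9 kW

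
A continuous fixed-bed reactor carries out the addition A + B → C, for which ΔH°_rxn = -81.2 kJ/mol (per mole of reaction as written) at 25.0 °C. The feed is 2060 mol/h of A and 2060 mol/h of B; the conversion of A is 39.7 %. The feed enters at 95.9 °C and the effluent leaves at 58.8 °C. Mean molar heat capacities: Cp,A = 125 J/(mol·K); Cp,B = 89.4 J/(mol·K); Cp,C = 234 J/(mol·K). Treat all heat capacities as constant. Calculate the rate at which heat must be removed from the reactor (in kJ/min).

Extent of reaction ξ = 0.397 × 2060 = 817.82 mol/h
Reaction term: ξ·ΔH°_rxn = 817.82 × -81.2 = -66407 kJ/h
Sensible, feed 95.9→25 °C: -31314 kJ/h
Outlet flows (mol/h): A 1242.2, B 1242.2, C 817.82
Sensible, products 25→58.8 °C: 15470 kJ/h
Q = ΔH = -82251 kJ/h = -22.847 kW
Heat removed = 1370.8 kJ/min

Q_out = 1370 kJ/min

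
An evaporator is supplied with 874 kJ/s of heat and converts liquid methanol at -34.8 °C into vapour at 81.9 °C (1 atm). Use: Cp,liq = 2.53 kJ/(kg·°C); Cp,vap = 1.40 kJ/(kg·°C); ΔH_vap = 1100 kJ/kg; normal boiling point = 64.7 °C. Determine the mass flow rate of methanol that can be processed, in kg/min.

Δh = 2.53×(64.7−-34.8) + 1100 + 1.40×(81.9−64.7) = 1375.8 kJ/kg
Q = 874 kJ/s = 874 kJ/s = 52440 kJ/min
ṁ = Q/Δh = 52440 / 1375.8 = 38.116 kg/min

ṁ = 38.1 kg/min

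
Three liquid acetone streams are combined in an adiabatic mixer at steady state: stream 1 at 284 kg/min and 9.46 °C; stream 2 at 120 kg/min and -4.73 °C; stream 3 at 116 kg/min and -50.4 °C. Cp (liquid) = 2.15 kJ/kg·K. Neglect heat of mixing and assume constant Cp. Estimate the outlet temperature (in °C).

No heat crosses the boundary, so H_out = H_in.
T_out = Σ ṁᵢCp,ᵢTᵢ / Σ ṁᵢCp,ᵢ
      = -8013.8 / 1118 = -7.168 °C

T_out = -7.17 °C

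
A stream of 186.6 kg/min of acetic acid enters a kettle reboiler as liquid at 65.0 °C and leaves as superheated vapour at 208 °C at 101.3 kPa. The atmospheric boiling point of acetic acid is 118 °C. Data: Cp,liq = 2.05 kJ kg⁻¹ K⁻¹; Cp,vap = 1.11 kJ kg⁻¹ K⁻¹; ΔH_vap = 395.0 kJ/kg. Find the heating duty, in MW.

Q = 1.88 MW

liquid 65.0→118 °C: 108.65 kJ/kg
vaporisation at 118 °C: 395 kJ/kg
vapour 118→208 °C: 99.9 kJ/kg
Δh = 108.65 + 395 + 99.9 = 603.55 kJ/kg
Q = ṁ·Δh = 186.6 kg/min × 603.55 kJ/kg = 112620 kJ/min
|Q| = 1877 kW = 1.877 MW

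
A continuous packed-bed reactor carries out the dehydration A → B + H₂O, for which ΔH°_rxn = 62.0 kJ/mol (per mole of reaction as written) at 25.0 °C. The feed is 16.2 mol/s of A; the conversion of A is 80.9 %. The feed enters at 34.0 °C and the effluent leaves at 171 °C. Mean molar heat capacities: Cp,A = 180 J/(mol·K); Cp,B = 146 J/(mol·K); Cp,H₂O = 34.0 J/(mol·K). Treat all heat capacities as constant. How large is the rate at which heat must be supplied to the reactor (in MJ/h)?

Extent of reaction ξ = 0.809 × 16.2 = 13.106 mol/s
Reaction term: ξ·ΔH°_rxn = 13.106 × 62.0 = 812.56 kJ/s
Sensible, feed 34.0→25 °C: -26.244 kJ/s
Outlet flows (mol/s): A 3.0942, B 13.106, H₂O 13.106
Sensible, products 25→171 °C: 425.74 kJ/s
Q = ΔH = 1212.1 kJ/s = 1212.1 kW
Heat supplied = 4363.4 MJ/h

Q_in = 4360 MJ/h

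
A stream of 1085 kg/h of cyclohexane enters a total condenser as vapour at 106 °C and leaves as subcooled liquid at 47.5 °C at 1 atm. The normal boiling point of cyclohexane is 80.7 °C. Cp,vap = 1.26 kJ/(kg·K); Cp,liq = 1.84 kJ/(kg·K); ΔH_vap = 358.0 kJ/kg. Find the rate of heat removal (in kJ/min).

vapour 106→80.7 °C: -31.878 kJ/kg
condensation at 80.7 °C: -358 kJ/kg
liquid 80.7→47.5 °C: -61.088 kJ/kg
Δh = -31.878 + -358 + -61.088 = -450.97 kJ/kg
Q = ṁ·Δh = 1085 kg/h × -450.97 kJ/kg = -489300 kJ/h
|Q| = 135.92 kW = 8155 kJ/min

Q_c = 8150 kJ/min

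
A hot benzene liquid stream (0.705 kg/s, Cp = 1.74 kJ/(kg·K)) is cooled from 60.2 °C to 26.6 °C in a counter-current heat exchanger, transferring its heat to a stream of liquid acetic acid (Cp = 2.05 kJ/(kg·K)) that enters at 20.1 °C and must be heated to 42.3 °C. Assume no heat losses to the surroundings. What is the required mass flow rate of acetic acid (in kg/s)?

ṁ_c = 0.906 kg/s

Heat released by hot stream: Q = 0.705 × 1.74 × (60.2 − 26.6) = 41.217 kJ/s
Energy balance on cold side (adiabatic exchanger): Q = ṁ_c·Cp_c·(T_c,out − T_c,in)
ṁ_c = 41.217 / [2.05 × (42.3 − 20.1)] = 0.90567 kg/s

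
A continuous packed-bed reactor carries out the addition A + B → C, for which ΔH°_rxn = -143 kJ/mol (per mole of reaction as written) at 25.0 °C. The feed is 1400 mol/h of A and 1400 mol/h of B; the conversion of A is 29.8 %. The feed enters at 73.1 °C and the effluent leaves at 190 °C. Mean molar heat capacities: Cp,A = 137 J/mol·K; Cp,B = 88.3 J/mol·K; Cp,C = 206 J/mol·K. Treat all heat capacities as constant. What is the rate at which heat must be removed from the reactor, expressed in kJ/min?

Q_out = 402 kJ/min

Extent of reaction ξ = 0.298 × 1400 = 417.2 mol/h
Reaction term: ξ·ΔH°_rxn = 417.2 × -143 = -59660 kJ/h
Sensible, feed 73.1→25 °C: -15172 kJ/h
Outlet flows (mol/h): A 982.8, B 982.8, C 417.2
Sensible, products 25→190 °C: 50716 kJ/h
Q = ΔH = -24116 kJ/h = -6.6988 kW
Heat removed = 401.93 kJ/min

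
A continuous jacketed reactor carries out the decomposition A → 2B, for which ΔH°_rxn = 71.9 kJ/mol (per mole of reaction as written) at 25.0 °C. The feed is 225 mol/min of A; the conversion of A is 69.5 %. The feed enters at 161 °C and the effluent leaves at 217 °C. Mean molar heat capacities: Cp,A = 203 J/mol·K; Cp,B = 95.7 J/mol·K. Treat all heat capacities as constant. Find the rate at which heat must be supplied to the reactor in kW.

Extent of reaction ξ = 0.695 × 225 = 156.38 mol/min
Reaction term: ξ·ΔH°_rxn = 156.38 × 71.9 = 11243 kJ/min
Sensible, feed 161→25 °C: -6211.8 kJ/min
Outlet flows (mol/min): A 68.625, B 312.75
Sensible, products 25→217 °C: 8421.3 kJ/min
Q = ΔH = 13453 kJ/min = 224.21 kW
Heat supplied = 224.21 kW

Q_in = 224 kW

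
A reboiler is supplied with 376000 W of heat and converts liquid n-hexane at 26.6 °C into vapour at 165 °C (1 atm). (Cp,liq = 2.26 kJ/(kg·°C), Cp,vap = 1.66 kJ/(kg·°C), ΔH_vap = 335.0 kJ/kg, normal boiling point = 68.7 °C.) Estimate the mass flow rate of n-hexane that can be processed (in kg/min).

Δh = 2.26×(68.7−26.6) + 335.0 + 1.66×(165−68.7) = 590 kJ/kg
Q = 376000 W = 376 kJ/s = 22560 kJ/min
ṁ = Q/Δh = 22560 / 590 = 38.237 kg/min

ṁ = 38.2 kg/min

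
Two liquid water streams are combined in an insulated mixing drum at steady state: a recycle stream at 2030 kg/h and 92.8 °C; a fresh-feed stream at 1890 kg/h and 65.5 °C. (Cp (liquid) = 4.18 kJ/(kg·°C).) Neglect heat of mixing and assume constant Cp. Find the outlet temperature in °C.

No heat crosses the boundary, so H_out = H_in.
Σ ṁᵢCp,ᵢTᵢ = 2030×4.18×92.8 + 1890×4.18×65.5 = 1.3049e+06
Σ ṁᵢCp,ᵢ = 2030×4.18 + 1890×4.18 = 16386
T_out = 1.3049e+06 / 16386 = 79.638 °C

T_out = 79.6 °C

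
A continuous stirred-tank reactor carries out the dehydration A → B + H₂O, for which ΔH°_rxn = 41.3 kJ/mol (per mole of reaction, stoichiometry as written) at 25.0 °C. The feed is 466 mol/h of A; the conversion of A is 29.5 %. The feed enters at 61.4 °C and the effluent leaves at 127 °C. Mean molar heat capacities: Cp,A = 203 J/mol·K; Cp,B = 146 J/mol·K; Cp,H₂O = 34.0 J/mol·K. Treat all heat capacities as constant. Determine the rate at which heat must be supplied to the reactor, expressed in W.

Q_in = 3210 W

Extent of reaction ξ = 0.295 × 466 = 137.47 mol/h
Reaction term: ξ·ΔH°_rxn = 137.47 × 41.3 = 5677.5 kJ/h
Sensible, feed 61.4→25 °C: -3443.4 kJ/h
Outlet flows (mol/h): A 328.53, B 137.47, H₂O 137.47
Sensible, products 25→127 °C: 9326.5 kJ/h
Q = ΔH = 11561 kJ/h = 3.2113 kW
Heat supplied = 3211.3 W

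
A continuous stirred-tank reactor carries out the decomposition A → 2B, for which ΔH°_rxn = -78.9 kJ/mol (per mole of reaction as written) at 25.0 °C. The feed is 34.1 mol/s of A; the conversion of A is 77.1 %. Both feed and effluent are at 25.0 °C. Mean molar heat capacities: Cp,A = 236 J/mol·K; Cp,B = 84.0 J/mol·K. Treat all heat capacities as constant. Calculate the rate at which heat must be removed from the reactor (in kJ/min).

Q_out = 124000 kJ/min

Extent of reaction ξ = 0.771 × 34.1 = 26.291 mol/s
Reaction term: ξ·ΔH°_rxn = 26.291 × -78.9 = -2074.4 kJ/s
Q = ΔH = -2074.4 kJ/s = -2074.4 kW
Heat removed = 124460 kJ/min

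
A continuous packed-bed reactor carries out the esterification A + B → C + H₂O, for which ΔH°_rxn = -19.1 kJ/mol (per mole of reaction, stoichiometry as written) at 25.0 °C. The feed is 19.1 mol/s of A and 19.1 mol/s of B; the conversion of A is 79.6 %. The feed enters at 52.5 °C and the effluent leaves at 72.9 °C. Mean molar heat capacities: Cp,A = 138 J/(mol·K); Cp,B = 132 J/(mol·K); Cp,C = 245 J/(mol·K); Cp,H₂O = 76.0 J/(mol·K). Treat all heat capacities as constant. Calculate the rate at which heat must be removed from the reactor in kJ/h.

Extent of reaction ξ = 0.796 × 19.1 = 15.204 mol/s
Reaction term: ξ·ΔH°_rxn = 15.204 × -19.1 = -290.39 kJ/s
Sensible, feed 52.5→25 °C: -141.82 kJ/s
Outlet flows (mol/s): A 3.8964, B 3.8964, C 15.204, H₂O 15.204
Sensible, products 25→72.9 °C: 284.16 kJ/s
Q = ΔH = -148.05 kJ/s = -148.05 kW
Heat removed = 532960 kJ/h

Q_out = 533000 kJ/h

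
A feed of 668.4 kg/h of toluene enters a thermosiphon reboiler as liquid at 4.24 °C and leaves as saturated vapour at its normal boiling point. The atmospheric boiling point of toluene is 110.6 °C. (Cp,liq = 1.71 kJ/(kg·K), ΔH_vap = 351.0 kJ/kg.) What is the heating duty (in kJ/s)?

liquid 4.24→110.6 °C: 181.88 kJ/kg
vaporisation at 110.6 °C: 351 kJ/kg
Δh = 181.88 + 351 = 532.88 kJ/kg
Q = ṁ·Δh = 668.4 kg/h × 532.88 kJ/kg = 356170 kJ/h
|Q| = 98.937 kW

Q = 98.9 kJ/s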